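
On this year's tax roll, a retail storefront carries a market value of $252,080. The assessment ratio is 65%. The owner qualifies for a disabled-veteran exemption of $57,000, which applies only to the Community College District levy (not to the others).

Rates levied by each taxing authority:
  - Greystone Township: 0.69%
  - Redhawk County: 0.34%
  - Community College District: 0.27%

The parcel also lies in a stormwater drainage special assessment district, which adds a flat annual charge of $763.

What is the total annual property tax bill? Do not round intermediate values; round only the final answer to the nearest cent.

$2,739.18

Assessed value = $252,080 × 0.65 = $163,852
Greystone Township: $163,852 × 0.0069 = $1,130.5788
Redhawk County: $163,852 × 0.0034 = $557.0968
Community College District: ($163,852 − $57,000) × 0.0027 = $106,852 × 0.0027 = $288.5004
Levies subtotal = $1,976.176
Total = $1,976.176 + $763 = $2,739.176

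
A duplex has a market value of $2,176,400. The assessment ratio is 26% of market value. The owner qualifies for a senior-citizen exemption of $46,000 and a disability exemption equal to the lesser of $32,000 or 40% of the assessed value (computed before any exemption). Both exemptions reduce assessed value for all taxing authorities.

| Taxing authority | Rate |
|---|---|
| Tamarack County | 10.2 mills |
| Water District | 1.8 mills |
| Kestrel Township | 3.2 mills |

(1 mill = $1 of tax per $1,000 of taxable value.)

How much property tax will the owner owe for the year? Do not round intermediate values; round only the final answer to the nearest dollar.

Assessed value = $2,176,400 × 0.26 = $565,864
Disability exemption = min($32,000, 40% × $565,864) = min($32,000, $226,345.6) = $32,000 (dollar cap binds)
Taxable value = $565,864 − $46,000 − $32,000 = $487,864
Tamarack County: $487,864 × 0.0102 = $4,976.2128
Water District: $487,864 × 0.0018 = $878.1552
Kestrel Township: $487,864 × 0.0032 = $1,561.1648
Total = $7,415.5328

$7,416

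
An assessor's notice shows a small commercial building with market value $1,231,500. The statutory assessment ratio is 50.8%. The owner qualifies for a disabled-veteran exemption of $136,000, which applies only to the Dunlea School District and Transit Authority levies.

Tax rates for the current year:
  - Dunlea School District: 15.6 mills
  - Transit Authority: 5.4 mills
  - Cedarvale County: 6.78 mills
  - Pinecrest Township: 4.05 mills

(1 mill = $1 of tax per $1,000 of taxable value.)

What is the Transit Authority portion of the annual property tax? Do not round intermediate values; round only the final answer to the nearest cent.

Assessed value = $1,231,500 × 0.508 = $625,602
Transit Authority taxable value = $625,602 − $136,000 = $489,602
Transit Authority levy = $489,602 × 0.0054 = $2,643.8508

$2,643.85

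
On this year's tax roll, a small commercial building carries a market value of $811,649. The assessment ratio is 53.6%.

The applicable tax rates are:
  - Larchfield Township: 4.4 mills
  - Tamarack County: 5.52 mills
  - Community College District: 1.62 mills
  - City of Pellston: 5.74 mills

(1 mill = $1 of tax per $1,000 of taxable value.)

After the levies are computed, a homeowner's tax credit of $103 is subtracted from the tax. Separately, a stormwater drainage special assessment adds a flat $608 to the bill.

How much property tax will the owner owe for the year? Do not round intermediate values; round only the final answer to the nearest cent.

$8,022.56

Assessed value = $811,649 × 0.536 = $435,043.864
Larchfield Township: $435,043.864 × 0.0044 = $1,914.1930016
Tamarack County: $435,043.864 × 0.00552 = $2,401.44212928
Community College District: $435,043.864 × 0.00162 = $704.77105968
City of Pellston: $435,043.864 × 0.00574 = $2,497.15177936
Levies subtotal = $7,517.55796992
After credit = $7,517.55796992 − $103 = $7,414.55796992
Total = $7,414.55796992 + $608 = $8,022.55796992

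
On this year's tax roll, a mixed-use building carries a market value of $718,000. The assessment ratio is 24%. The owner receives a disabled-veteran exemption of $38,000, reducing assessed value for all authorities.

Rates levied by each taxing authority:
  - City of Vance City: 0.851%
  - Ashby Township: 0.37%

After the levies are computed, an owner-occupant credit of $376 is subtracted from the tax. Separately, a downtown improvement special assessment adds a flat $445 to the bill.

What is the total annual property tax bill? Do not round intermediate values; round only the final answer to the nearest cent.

Assessed value = $718,000 × 0.24 = $172,320
Taxable value = $172,320 − $38,000 = $134,320
City of Vance City: $134,320 × 0.00851 = $1,143.0632
Ashby Township: $134,320 × 0.0037 = $496.984
Levies subtotal = $1,640.0472
After credit = $1,640.0472 − $376 = $1,264.0472
Total = $1,264.0472 + $445 = $1,709.0472

$1,709.05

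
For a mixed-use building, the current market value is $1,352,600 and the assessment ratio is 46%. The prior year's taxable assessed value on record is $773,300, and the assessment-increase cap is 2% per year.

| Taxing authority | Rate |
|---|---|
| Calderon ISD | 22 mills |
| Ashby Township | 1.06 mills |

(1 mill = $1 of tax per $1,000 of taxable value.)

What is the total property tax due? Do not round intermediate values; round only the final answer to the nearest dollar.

Uncapped assessed value = $1,352,600 × 0.46 = $622,196
Cap limit = $773,300 × 1.02 = $788,766
Taxable assessed value = min($622,196, $788,766) = $622,196 (cap does not bind)
Calderon ISD: $622,196 × 0.022 = $13,688.312
Ashby Township: $622,196 × 0.00106 = $659.52776
Total = $14,347.83976

$14,348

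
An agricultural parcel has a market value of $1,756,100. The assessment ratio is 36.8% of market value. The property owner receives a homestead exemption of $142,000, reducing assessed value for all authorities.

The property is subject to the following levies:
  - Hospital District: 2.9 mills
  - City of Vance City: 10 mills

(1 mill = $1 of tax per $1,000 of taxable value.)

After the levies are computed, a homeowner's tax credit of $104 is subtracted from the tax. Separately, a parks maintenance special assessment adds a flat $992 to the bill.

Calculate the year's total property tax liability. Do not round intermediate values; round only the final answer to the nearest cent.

Assessed value = $1,756,100 × 0.368 = $646,244.8
Taxable value = $646,244.8 − $142,000 = $504,244.8
Hospital District: $504,244.8 × 0.0029 = $1,462.30992
City of Vance City: $504,244.8 × 0.01 = $5,042.448
Levies subtotal = $6,504.75792
After credit = $6,504.75792 − $104 = $6,400.75792
Total = $6,400.75792 + $992 = $7,392.75792

$7,392.76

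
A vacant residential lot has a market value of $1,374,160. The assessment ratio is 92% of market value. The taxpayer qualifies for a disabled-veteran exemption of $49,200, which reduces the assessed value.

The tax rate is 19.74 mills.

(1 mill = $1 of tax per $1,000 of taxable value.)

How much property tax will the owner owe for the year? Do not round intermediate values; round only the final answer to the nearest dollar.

Assessed value = $1,374,160 × 0.92 = $1,264,227.2
Taxable value = $1,264,227.2 − $49,200 = $1,215,027.2
Tax = $1,215,027.2 × 0.01974 = $23,984.636928

$23,985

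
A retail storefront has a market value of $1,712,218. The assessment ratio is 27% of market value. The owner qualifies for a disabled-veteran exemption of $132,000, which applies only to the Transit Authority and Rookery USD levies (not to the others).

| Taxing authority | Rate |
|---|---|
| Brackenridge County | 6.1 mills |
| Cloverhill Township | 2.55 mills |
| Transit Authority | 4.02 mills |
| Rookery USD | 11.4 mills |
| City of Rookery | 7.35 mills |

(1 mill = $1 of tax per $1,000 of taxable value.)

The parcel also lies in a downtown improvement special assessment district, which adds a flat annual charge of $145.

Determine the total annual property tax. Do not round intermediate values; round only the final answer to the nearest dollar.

Assessed value = $1,712,218 × 0.27 = $462,298.86
Brackenridge County: $462,298.86 × 0.0061 = $2,820.023046
Cloverhill Township: $462,298.86 × 0.00255 = $1,178.862093
Transit Authority: ($462,298.86 − $132,000) × 0.00402 = $330,298.86 × 0.00402 = $1,327.8014172
Rookery USD: ($462,298.86 − $132,000) × 0.0114 = $330,298.86 × 0.0114 = $3,765.407004
City of Rookery: $462,298.86 × 0.00735 = $3,397.896621
Levies subtotal = $12,489.9901812
Total = $12,489.9901812 + $145 = $12,634.9901812

$12,635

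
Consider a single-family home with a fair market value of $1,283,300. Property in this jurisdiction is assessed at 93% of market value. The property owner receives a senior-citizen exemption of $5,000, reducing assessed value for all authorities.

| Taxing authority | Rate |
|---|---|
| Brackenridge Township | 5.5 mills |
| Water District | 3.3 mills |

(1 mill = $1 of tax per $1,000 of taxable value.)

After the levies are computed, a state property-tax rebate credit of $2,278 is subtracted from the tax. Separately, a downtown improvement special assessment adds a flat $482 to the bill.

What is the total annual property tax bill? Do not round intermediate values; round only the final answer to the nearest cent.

$8,662.53

Assessed value = $1,283,300 × 0.93 = $1,193,469
Taxable value = $1,193,469 − $5,000 = $1,188,469
Brackenridge Township: $1,188,469 × 0.0055 = $6,536.5795
Water District: $1,188,469 × 0.0033 = $3,921.9477
Levies subtotal = $10,458.5272
After credit = $10,458.5272 − $2,278 = $8,180.5272
Total = $8,180.5272 + $482 = $8,662.5272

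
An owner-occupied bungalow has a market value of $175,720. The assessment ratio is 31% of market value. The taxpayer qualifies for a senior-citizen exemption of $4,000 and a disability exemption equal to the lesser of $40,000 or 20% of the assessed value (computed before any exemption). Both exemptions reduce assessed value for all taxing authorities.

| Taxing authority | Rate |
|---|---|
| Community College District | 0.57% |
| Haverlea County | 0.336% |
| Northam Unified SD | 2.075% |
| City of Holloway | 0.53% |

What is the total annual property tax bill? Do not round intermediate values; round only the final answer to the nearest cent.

$1,389.60

Assessed value = $175,720 × 0.31 = $54,473.2
Disability exemption = min($40,000, 20% × $54,473.2) = min($40,000, $10,894.64) = $10,894.64 (percentage binds)
Taxable value = $54,473.2 − $4,000 − $10,894.64 = $39,578.56
Community College District: $39,578.56 × 0.0057 = $225.597792
Haverlea County: $39,578.56 × 0.00336 = $132.9839616
Northam Unified SD: $39,578.56 × 0.02075 = $821.25512
City of Holloway: $39,578.56 × 0.0053 = $209.766368
Total = $1,389.6032416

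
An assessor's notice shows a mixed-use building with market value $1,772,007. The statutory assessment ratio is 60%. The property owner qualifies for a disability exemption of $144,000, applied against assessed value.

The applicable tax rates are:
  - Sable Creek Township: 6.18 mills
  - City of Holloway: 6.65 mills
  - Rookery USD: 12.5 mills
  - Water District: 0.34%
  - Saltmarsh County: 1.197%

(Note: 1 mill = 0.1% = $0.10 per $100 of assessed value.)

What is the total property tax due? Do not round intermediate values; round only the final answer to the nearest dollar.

$37,412

Assessed value = $1,772,007 × 0.6 = $1,063,204.2
Taxable value = $1,063,204.2 − $144,000 = $919,204.2
Sable Creek Township: $919,204.2 × 0.00618 = $5,680.681956
City of Holloway: $919,204.2 × 0.00665 = $6,112.70793
Rookery USD: $919,204.2 × 0.0125 = $11,490.0525
Water District: $919,204.2 × 0.0034 = $3,125.29428
Saltmarsh County: $919,204.2 × 0.01197 = $11,002.874274
Total = $37,411.61094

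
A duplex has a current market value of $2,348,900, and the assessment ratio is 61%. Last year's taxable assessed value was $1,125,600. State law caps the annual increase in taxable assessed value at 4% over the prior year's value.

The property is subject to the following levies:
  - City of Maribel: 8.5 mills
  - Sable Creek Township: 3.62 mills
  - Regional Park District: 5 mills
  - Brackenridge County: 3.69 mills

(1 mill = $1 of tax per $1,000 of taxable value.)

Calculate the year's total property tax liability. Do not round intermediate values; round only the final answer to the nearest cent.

Uncapped assessed value = $2,348,900 × 0.61 = $1,432,829
Cap limit = $1,125,600 × 1.04 = $1,170,624
Taxable assessed value = min($1,432,829, $1,170,624) = $1,170,624 (cap binds)
City of Maribel: $1,170,624 × 0.0085 = $9,950.304
Sable Creek Township: $1,170,624 × 0.00362 = $4,237.65888
Regional Park District: $1,170,624 × 0.005 = $5,853.12
Brackenridge County: $1,170,624 × 0.00369 = $4,319.60256
Total = $24,360.68544

$24,360.69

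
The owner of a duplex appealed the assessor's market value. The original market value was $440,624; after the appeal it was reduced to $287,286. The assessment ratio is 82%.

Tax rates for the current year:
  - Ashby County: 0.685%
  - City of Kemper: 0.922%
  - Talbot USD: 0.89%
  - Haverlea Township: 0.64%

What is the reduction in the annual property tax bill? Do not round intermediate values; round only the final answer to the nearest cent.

$3,944.37

Old assessed value = $440,624 × 0.82 = $361,311.68
New assessed value = $287,286 × 0.82 = $235,574.52
Combined rate = 0.00685 + 0.00922 + 0.0089 + 0.0064 = 0.03137
Old tax = $361,311.68 × 0.03137 = $11,334.3474016
New tax = $235,574.52 × 0.03137 = $7,389.9726924
Reduction = $11,334.3474016 − $7,389.9726924 = $3,944.3747092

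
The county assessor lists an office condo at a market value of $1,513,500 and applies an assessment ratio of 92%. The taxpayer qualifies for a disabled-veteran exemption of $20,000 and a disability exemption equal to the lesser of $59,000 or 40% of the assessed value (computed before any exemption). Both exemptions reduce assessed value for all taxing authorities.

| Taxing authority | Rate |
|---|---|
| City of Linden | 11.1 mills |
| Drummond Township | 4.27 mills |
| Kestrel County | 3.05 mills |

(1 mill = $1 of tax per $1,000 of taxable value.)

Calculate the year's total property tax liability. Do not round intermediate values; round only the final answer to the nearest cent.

$24,193.20

Assessed value = $1,513,500 × 0.92 = $1,392,420
Disability exemption = min($59,000, 40% × $1,392,420) = min($59,000, $556,968) = $59,000 (dollar cap binds)
Taxable value = $1,392,420 − $20,000 − $59,000 = $1,313,420
City of Linden: $1,313,420 × 0.0111 = $14,578.962
Drummond Township: $1,313,420 × 0.00427 = $5,608.3034
Kestrel County: $1,313,420 × 0.00305 = $4,005.931
Total = $24,193.1964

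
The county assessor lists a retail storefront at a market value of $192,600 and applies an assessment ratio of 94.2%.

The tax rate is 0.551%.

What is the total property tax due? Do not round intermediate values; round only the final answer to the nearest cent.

$999.67

Assessed value = $192,600 × 0.942 = $181,429.2
Tax = $181,429.2 × 0.00551 = $999.674892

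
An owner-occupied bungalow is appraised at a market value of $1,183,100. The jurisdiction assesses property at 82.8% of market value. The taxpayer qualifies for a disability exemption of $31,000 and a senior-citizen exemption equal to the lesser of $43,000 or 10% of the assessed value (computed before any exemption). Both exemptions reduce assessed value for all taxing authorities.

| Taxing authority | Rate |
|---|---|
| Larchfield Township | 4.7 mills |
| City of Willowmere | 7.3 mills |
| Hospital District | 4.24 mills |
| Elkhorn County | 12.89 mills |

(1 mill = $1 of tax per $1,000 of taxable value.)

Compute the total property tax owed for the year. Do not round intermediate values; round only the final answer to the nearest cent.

$26,380.33

Assessed value = $1,183,100 × 0.828 = $979,606.8
Senior-citizen exemption = min($43,000, 10% × $979,606.8) = min($43,000, $97,960.68) = $43,000 (dollar cap binds)
Taxable value = $979,606.8 − $31,000 − $43,000 = $905,606.8
Larchfield Township: $905,606.8 × 0.0047 = $4,256.35196
City of Willowmere: $905,606.8 × 0.0073 = $6,610.92964
Hospital District: $905,606.8 × 0.00424 = $3,839.772832
Elkhorn County: $905,606.8 × 0.01289 = $11,673.271652
Total = $26,380.326084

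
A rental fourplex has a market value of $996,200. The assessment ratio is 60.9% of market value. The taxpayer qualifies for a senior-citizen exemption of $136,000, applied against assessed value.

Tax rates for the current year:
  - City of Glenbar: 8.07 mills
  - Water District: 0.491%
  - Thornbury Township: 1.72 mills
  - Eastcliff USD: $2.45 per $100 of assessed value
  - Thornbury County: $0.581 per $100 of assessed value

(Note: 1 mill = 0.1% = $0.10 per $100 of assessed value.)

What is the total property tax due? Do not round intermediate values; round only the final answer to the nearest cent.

Assessed value = $996,200 × 0.609 = $606,685.8
Taxable value = $606,685.8 − $136,000 = $470,685.8
City of Glenbar: $470,685.8 × 0.00807 = $3,798.434406
Water District: $470,685.8 × 0.00491 = $2,311.067278
Thornbury Township: $470,685.8 × 0.00172 = $809.579576
Eastcliff USD: $470,685.8 × 0.0245 = $11,531.8021
Thornbury County: $470,685.8 × 0.00581 = $2,734.684498
Total = $21,185.567858

$21,185.57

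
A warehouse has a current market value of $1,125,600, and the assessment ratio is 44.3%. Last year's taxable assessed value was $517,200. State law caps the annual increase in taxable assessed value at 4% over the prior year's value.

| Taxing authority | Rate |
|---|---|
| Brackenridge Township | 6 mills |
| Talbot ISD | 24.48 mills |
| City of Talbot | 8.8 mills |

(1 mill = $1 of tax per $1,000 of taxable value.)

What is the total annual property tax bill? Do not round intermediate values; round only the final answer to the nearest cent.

$19,586.61

Uncapped assessed value = $1,125,600 × 0.443 = $498,640.8
Cap limit = $517,200 × 1.04 = $537,888
Taxable assessed value = min($498,640.8, $537,888) = $498,640.8 (cap does not bind)
Brackenridge Township: $498,640.8 × 0.006 = $2,991.8448
Talbot ISD: $498,640.8 × 0.02448 = $12,206.726784
City of Talbot: $498,640.8 × 0.0088 = $4,388.03904
Total = $19,586.610624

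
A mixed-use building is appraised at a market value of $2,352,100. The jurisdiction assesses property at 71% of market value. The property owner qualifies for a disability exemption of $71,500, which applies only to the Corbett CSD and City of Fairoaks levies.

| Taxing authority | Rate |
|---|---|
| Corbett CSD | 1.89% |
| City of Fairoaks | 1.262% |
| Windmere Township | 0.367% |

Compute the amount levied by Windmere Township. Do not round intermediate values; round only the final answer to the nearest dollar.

Assessed value = $2,352,100 × 0.71 = $1,669,991
Windmere Township taxable value = $1,669,991 (exemption does not apply)
Windmere Township levy = $1,669,991 × 0.00367 = $6,128.86697

$6,129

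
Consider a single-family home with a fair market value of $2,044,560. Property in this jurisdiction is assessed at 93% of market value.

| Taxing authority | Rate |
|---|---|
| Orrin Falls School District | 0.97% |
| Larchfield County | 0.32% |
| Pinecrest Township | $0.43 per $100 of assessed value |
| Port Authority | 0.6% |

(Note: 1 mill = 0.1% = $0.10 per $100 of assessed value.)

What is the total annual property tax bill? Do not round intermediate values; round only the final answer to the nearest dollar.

$44,113

Assessed value = $2,044,560 × 0.93 = $1,901,440.8
Orrin Falls School District: $1,901,440.8 × 0.0097 = $18,443.97576
Larchfield County: $1,901,440.8 × 0.0032 = $6,084.61056
Pinecrest Township: $1,901,440.8 × 0.0043 = $8,176.19544
Port Authority: $1,901,440.8 × 0.006 = $11,408.6448
Total = $44,113.42656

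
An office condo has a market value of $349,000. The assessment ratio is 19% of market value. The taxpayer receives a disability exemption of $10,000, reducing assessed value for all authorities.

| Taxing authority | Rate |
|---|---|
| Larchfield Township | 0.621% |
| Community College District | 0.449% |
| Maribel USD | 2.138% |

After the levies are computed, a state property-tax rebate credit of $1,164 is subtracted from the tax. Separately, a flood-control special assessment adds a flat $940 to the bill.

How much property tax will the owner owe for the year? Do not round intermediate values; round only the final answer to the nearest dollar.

$1,582

Assessed value = $349,000 × 0.19 = $66,310
Taxable value = $66,310 − $10,000 = $56,310
Larchfield Township: $56,310 × 0.00621 = $349.6851
Community College District: $56,310 × 0.00449 = $252.8319
Maribel USD: $56,310 × 0.02138 = $1,203.9078
Levies subtotal = $1,806.4248
After credit = $1,806.4248 − $1,164 = $642.4248
Total = $642.4248 + $940 = $1,582.4248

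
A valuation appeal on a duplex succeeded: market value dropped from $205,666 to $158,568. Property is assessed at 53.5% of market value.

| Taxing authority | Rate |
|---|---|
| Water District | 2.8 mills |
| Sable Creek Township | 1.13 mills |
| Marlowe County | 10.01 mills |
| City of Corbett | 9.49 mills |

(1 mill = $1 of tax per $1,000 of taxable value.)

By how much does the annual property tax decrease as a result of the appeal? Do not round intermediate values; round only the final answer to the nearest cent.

Old assessed value = $205,666 × 0.535 = $110,031.31
New assessed value = $158,568 × 0.535 = $84,833.88
Combined rate = 0.0028 + 0.00113 + 0.01001 + 0.00949 = 0.02343
Old tax = $110,031.31 × 0.02343 = $2,578.0335933
New tax = $84,833.88 × 0.02343 = $1,987.6578084
Reduction = $2,578.0335933 − $1,987.6578084 = $590.3757849

$590.38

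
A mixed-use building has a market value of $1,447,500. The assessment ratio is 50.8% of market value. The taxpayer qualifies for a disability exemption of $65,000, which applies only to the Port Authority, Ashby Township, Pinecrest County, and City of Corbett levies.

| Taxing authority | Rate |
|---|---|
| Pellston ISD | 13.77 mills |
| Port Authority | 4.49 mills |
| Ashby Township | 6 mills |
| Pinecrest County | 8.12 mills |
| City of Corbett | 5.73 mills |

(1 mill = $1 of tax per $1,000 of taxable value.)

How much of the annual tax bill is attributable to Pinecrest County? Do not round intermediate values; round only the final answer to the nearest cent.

$5,443.08

Assessed value = $1,447,500 × 0.508 = $735,330
Pinecrest County taxable value = $735,330 − $65,000 = $670,330
Pinecrest County levy = $670,330 × 0.00812 = $5,443.0796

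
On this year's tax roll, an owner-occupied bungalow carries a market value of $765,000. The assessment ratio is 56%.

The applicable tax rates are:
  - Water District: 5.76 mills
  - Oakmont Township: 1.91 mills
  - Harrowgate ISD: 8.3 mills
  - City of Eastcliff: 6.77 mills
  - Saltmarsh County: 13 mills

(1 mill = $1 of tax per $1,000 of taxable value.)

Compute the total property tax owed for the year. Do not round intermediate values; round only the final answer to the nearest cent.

Assessed value = $765,000 × 0.56 = $428,400
Water District: $428,400 × 0.00576 = $2,467.584
Oakmont Township: $428,400 × 0.00191 = $818.244
Harrowgate ISD: $428,400 × 0.0083 = $3,555.72
City of Eastcliff: $428,400 × 0.00677 = $2,900.268
Saltmarsh County: $428,400 × 0.013 = $5,569.2
Total = $2,467.584 + $818.244 + $3,555.72 + $2,900.268 + $5,569.2 = $15,311.016

$15,311.02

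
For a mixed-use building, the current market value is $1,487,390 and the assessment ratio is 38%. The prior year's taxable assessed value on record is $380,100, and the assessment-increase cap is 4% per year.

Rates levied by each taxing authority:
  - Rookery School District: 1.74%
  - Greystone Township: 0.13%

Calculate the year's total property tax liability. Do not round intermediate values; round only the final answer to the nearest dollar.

Uncapped assessed value = $1,487,390 × 0.38 = $565,208.2
Cap limit = $380,100 × 1.04 = $395,304
Taxable assessed value = min($565,208.2, $395,304) = $395,304 (cap binds)
Rookery School District: $395,304 × 0.0174 = $6,878.2896
Greystone Township: $395,304 × 0.0013 = $513.8952
Total = $7,392.1848

$7,392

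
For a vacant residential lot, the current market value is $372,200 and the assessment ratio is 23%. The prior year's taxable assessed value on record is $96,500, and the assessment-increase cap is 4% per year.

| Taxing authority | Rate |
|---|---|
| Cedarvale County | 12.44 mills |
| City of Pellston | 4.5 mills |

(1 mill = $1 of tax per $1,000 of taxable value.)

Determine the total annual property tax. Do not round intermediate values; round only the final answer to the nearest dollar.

Uncapped assessed value = $372,200 × 0.23 = $85,606
Cap limit = $96,500 × 1.04 = $100,360
Taxable assessed value = min($85,606, $100,360) = $85,606 (cap does not bind)
Cedarvale County: $85,606 × 0.01244 = $1,064.93864
City of Pellston: $85,606 × 0.0045 = $385.227
Total = $1,450.16564

$1,450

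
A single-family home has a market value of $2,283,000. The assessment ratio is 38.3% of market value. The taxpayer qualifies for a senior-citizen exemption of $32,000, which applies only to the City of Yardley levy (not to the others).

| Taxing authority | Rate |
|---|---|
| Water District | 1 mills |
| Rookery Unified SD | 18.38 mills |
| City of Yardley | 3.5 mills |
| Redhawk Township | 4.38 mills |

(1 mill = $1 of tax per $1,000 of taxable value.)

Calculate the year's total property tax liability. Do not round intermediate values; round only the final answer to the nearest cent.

$23,723.84

Assessed value = $2,283,000 × 0.383 = $874,389
Water District: $874,389 × 0.001 = $874.389
Rookery Unified SD: $874,389 × 0.01838 = $16,071.26982
City of Yardley: ($874,389 − $32,000) × 0.0035 = $842,389 × 0.0035 = $2,948.3615
Redhawk Township: $874,389 × 0.00438 = $3,829.82382
Total = $23,723.84414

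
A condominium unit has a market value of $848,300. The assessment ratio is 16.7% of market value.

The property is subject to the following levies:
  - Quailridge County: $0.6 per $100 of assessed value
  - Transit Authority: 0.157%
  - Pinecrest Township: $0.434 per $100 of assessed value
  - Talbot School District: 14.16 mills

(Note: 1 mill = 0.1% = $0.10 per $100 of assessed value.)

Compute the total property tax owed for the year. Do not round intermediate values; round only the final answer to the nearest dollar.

$3,693

Assessed value = $848,300 × 0.167 = $141,666.1
Quailridge County: $141,666.1 × 0.006 = $849.9966
Transit Authority: $141,666.1 × 0.00157 = $222.415777
Pinecrest Township: $141,666.1 × 0.00434 = $614.830874
Talbot School District: $141,666.1 × 0.01416 = $2,005.991976
Total = $3,693.235227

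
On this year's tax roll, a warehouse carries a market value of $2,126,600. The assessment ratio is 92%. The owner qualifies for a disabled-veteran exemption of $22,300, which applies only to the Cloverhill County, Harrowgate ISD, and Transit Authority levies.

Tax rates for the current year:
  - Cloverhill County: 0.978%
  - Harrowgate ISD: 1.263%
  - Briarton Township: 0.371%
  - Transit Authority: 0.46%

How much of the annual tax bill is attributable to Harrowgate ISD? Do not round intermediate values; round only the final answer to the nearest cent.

$24,428.59

Assessed value = $2,126,600 × 0.92 = $1,956,472
Harrowgate ISD taxable value = $1,956,472 − $22,300 = $1,934,172
Harrowgate ISD levy = $1,934,172 × 0.01263 = $24,428.59236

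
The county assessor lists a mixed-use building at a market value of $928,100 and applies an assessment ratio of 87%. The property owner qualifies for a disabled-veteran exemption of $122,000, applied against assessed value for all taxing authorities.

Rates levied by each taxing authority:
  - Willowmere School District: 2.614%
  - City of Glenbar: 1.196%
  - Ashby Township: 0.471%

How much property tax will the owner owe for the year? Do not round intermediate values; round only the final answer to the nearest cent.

$29,343.99

Assessed value = $928,100 × 0.87 = $807,447
Taxable value = $807,447 − $122,000 = $685,447
Willowmere School District: $685,447 × 0.02614 = $17,917.58458
City of Glenbar: $685,447 × 0.01196 = $8,197.94612
Ashby Township: $685,447 × 0.00471 = $3,228.45537
Total = $17,917.58458 + $8,197.94612 + $3,228.45537 = $29,343.98607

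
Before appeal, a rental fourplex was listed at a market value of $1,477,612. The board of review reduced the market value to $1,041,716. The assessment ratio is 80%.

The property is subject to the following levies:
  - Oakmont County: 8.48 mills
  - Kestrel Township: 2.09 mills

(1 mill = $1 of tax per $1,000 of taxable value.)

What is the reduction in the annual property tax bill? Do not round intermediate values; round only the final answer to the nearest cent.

Old assessed value = $1,477,612 × 0.8 = $1,182,089.6
New assessed value = $1,041,716 × 0.8 = $833,372.8
Combined rate = 0.00848 + 0.00209 = 0.01057
Old tax = $1,182,089.6 × 0.01057 = $12,494.687072
New tax = $833,372.8 × 0.01057 = $8,808.750496
Reduction = $12,494.687072 − $8,808.750496 = $3,685.936576

$3,685.94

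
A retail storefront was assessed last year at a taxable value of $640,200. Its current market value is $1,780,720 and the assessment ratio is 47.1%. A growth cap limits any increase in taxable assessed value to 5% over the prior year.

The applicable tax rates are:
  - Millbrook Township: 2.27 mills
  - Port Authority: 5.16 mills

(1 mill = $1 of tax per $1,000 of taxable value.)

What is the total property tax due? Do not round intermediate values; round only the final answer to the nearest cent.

Uncapped assessed value = $1,780,720 × 0.471 = $838,719.12
Cap limit = $640,200 × 1.05 = $672,210
Taxable assessed value = min($838,719.12, $672,210) = $672,210 (cap binds)
Millbrook Township: $672,210 × 0.00227 = $1,525.9167
Port Authority: $672,210 × 0.00516 = $3,468.6036
Total = $4,994.5203

$4,994.52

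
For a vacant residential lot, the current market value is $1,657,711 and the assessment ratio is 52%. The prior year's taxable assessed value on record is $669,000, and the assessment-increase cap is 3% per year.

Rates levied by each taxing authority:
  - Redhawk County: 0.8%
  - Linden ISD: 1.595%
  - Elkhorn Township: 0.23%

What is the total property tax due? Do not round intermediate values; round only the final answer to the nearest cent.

$18,088.09

Uncapped assessed value = $1,657,711 × 0.52 = $862,009.72
Cap limit = $669,000 × 1.03 = $689,070
Taxable assessed value = min($862,009.72, $689,070) = $689,070 (cap binds)
Redhawk County: $689,070 × 0.008 = $5,512.56
Linden ISD: $689,070 × 0.01595 = $10,990.6665
Elkhorn Township: $689,070 × 0.0023 = $1,584.861
Total = $18,088.0875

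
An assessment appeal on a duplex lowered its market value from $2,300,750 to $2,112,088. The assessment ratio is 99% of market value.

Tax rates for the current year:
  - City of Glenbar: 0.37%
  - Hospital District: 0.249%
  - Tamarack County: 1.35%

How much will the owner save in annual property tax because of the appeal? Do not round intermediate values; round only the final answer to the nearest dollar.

Old assessed value = $2,300,750 × 0.99 = $2,277,742.5
New assessed value = $2,112,088 × 0.99 = $2,090,967.12
Combined rate = 0.0037 + 0.00249 + 0.0135 = 0.01969
Old tax = $2,277,742.5 × 0.01969 = $44,848.749825
New tax = $2,090,967.12 × 0.01969 = $41,171.1425928
Reduction = $44,848.749825 − $41,171.1425928 = $3,677.6072322

$3,678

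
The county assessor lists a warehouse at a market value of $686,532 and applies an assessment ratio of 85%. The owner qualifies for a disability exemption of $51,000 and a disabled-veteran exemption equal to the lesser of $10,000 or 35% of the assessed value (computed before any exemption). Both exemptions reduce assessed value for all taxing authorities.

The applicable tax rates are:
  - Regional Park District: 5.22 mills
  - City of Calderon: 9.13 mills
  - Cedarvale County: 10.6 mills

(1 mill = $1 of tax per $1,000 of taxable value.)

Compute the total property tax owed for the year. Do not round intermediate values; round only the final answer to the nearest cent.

$13,037.68

Assessed value = $686,532 × 0.85 = $583,552.2
Disabled-veteran exemption = min($10,000, 35% × $583,552.2) = min($10,000, $204,243.27) = $10,000 (dollar cap binds)
Taxable value = $583,552.2 − $51,000 − $10,000 = $522,552.2
Regional Park District: $522,552.2 × 0.00522 = $2,727.722484
City of Calderon: $522,552.2 × 0.00913 = $4,770.901586
Cedarvale County: $522,552.2 × 0.0106 = $5,539.05332
Total = $13,037.67739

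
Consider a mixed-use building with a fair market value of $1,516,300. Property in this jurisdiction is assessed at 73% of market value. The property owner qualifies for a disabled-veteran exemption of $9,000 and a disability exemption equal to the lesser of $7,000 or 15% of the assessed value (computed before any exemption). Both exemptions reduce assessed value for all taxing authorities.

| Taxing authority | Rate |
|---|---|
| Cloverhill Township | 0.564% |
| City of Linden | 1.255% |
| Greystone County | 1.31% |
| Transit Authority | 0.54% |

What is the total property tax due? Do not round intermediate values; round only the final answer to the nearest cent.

$40,025.08

Assessed value = $1,516,300 × 0.73 = $1,106,899
Disability exemption = min($7,000, 15% × $1,106,899) = min($7,000, $166,034.85) = $7,000 (dollar cap binds)
Taxable value = $1,106,899 − $9,000 − $7,000 = $1,090,899
Cloverhill Township: $1,090,899 × 0.00564 = $6,152.67036
City of Linden: $1,090,899 × 0.01255 = $13,690.78245
Greystone County: $1,090,899 × 0.0131 = $14,290.7769
Transit Authority: $1,090,899 × 0.0054 = $5,890.8546
Total = $40,025.08431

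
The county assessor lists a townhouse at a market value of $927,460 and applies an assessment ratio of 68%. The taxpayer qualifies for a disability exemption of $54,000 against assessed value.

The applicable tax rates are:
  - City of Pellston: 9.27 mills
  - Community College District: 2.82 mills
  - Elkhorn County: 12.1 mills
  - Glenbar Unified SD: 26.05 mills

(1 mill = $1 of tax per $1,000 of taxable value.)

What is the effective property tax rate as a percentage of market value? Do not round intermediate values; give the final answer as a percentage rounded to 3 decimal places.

3.124%

Assessed value = $927,460 × 0.68 = $630,672.8
Taxable value = $630,672.8 − $54,000 = $576,672.8
City of Pellston: $576,672.8 × 0.00927 = $5,345.756856
Community College District: $576,672.8 × 0.00282 = $1,626.217296
Elkhorn County: $576,672.8 × 0.0121 = $6,977.74088
Glenbar Unified SD: $576,672.8 × 0.02605 = $15,022.32644
Total tax = $28,972.041472
Effective rate = $28,972.041472 ÷ $927,460 = 3.124% of market value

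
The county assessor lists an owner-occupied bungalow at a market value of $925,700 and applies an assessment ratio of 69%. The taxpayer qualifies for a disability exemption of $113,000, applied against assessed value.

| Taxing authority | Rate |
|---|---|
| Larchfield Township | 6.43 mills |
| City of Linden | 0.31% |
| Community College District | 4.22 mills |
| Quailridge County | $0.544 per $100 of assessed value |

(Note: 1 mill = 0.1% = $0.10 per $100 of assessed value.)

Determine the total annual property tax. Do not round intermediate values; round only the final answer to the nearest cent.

$10,088.82

Assessed value = $925,700 × 0.69 = $638,733
Taxable value = $638,733 − $113,000 = $525,733
Larchfield Township: $525,733 × 0.00643 = $3,380.46319
City of Linden: $525,733 × 0.0031 = $1,629.7723
Community College District: $525,733 × 0.00422 = $2,218.59326
Quailridge County: $525,733 × 0.00544 = $2,859.98752
Total = $10,088.81627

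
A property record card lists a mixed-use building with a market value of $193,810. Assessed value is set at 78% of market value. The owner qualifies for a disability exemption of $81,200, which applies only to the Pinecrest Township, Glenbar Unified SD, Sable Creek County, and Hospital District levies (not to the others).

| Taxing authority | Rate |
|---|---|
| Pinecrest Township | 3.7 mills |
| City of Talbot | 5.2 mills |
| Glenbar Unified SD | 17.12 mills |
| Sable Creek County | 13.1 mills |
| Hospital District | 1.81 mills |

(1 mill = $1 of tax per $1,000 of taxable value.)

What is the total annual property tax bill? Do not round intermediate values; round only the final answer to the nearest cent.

$3,286.19

Assessed value = $193,810 × 0.78 = $151,171.8
Pinecrest Township: ($151,171.8 − $81,200) × 0.0037 = $69,971.8 × 0.0037 = $258.89566
City of Talbot: $151,171.8 × 0.0052 = $786.09336
Glenbar Unified SD: ($151,171.8 − $81,200) × 0.01712 = $69,971.8 × 0.01712 = $1,197.917216
Sable Creek County: ($151,171.8 − $81,200) × 0.0131 = $69,971.8 × 0.0131 = $916.63058
Hospital District: ($151,171.8 − $81,200) × 0.00181 = $69,971.8 × 0.00181 = $126.648958
Total = $3,286.185774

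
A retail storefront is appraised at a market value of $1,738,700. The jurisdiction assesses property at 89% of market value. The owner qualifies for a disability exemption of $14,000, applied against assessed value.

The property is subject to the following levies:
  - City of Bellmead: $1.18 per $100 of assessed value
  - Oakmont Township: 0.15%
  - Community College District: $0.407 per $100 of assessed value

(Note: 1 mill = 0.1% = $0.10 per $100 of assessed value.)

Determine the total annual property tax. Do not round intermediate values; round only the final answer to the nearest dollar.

$26,636

Assessed value = $1,738,700 × 0.89 = $1,547,443
Taxable value = $1,547,443 − $14,000 = $1,533,443
City of Bellmead: $1,533,443 × 0.0118 = $18,094.6274
Oakmont Township: $1,533,443 × 0.0015 = $2,300.1645
Community College District: $1,533,443 × 0.00407 = $6,241.11301
Total = $26,635.90491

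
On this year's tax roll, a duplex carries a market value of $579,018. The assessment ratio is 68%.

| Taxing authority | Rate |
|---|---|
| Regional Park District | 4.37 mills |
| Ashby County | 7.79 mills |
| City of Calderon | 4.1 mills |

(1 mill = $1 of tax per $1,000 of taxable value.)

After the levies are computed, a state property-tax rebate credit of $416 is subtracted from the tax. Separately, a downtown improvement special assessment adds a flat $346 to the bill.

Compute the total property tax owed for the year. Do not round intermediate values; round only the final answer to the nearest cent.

Assessed value = $579,018 × 0.68 = $393,732.24
Regional Park District: $393,732.24 × 0.00437 = $1,720.6098888
Ashby County: $393,732.24 × 0.00779 = $3,067.1741496
City of Calderon: $393,732.24 × 0.0041 = $1,614.302184
Levies subtotal = $6,402.0862224
After credit = $6,402.0862224 − $416 = $5,986.0862224
Total = $5,986.0862224 + $346 = $6,332.0862224

$6,332.09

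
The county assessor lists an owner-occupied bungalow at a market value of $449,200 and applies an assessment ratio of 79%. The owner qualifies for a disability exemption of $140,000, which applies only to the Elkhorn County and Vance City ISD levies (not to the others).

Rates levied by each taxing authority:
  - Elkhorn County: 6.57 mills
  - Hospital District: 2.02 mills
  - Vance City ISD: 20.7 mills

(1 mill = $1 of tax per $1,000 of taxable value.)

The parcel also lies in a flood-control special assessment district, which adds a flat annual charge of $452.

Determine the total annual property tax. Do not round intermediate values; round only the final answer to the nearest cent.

$7,028.28

Assessed value = $449,200 × 0.79 = $354,868
Elkhorn County: ($354,868 − $140,000) × 0.00657 = $214,868 × 0.00657 = $1,411.68276
Hospital District: $354,868 × 0.00202 = $716.83336
Vance City ISD: ($354,868 − $140,000) × 0.0207 = $214,868 × 0.0207 = $4,447.7676
Levies subtotal = $6,576.28372
Total = $6,576.28372 + $452 = $7,028.28372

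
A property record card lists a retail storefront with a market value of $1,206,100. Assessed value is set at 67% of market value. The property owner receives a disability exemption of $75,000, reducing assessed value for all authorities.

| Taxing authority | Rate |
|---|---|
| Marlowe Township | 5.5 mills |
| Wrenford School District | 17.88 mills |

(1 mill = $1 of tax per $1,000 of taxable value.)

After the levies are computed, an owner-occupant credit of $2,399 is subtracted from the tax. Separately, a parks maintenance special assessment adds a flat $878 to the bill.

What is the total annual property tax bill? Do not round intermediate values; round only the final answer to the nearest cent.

$15,618.57

Assessed value = $1,206,100 × 0.67 = $808,087
Taxable value = $808,087 − $75,000 = $733,087
Marlowe Township: $733,087 × 0.0055 = $4,031.9785
Wrenford School District: $733,087 × 0.01788 = $13,107.59556
Levies subtotal = $17,139.57406
After credit = $17,139.57406 − $2,399 = $14,740.57406
Total = $14,740.57406 + $878 = $15,618.57406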